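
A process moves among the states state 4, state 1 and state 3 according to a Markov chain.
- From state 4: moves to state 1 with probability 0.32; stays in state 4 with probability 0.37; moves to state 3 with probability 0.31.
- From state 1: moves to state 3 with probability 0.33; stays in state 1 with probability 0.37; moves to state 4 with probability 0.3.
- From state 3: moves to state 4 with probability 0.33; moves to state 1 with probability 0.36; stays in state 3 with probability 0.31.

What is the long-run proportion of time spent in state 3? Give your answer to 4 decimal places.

0.3170

Let the stationary distribution be π with π = πP and π_1 + π_2 + π_3 = 1.
π_1 = 0.37·π_1 + 0.3·π_2 + 0.33·π_3
π_2 = 0.32·π_1 + 0.37·π_2 + 0.36·π_3
Solving with the normalization constraint gives π = (0.3328, 0.3502, 0.3170).
So the stationary probability of state 3 is 0.3170.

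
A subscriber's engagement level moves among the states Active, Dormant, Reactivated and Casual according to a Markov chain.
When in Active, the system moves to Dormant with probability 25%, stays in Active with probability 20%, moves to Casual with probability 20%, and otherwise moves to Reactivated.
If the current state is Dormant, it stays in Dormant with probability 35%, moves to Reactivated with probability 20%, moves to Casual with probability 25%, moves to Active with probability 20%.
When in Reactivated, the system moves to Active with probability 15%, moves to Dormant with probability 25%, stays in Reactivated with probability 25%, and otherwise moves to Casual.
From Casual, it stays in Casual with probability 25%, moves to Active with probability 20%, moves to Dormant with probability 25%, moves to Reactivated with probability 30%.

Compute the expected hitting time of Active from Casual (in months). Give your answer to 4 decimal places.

5.3465

Let t(s) be the expected number of months to first reach Active from state s, with t(Active) = 0. Conditioning on the first month:
t(Dormant) = 1 + 0.35·t(Dormant) + 0.2·t(Reactivated) + 0.25·t(Casual)
t(Reactivated) = 1 + 0.25·t(Dormant) + 0.25·t(Reactivated) + 0.35·t(Casual)
t(Casual) = 1 + 0.25·t(Dormant) + 0.3·t(Reactivated) + 0.25·t(Casual)
Solving: t(Dormant) = 5.3182, t(Reactivated) = 5.6011, t(Casual) = 5.3465.
Expected months from Casual to Active: 5.3465.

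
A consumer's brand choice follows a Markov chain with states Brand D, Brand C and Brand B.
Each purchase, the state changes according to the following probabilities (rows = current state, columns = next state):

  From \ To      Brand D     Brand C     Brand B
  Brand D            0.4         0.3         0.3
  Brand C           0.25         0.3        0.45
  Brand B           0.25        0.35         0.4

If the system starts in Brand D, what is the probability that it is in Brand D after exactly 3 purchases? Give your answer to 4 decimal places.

0.2965

Propagate the distribution vector 3 purchases from Brand D.
After 0 purchases: (1.0000, 0.0000, 0.0000)
After 1 purchase: (0.4000, 0.3000, 0.3000)
After 2 purchases: (0.3100, 0.3150, 0.3750)
After 3 purchases: (0.2965, 0.3188, 0.3848)
P(in Brand D after 3 purchases) = 0.2965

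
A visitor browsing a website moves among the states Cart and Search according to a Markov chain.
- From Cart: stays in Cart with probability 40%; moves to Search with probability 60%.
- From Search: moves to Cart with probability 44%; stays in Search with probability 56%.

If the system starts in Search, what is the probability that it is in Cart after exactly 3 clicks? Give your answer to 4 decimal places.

0.4231

Propagate the distribution vector 3 clicks from Search.
After 0 clicks: (0.0000, 1.0000)
After 1 click: (0.4400, 0.5600)
After 2 clicks: (0.4224, 0.5776)
After 3 clicks: (0.4231, 0.5769)
P(in Cart after 3 clicks) = 0.4231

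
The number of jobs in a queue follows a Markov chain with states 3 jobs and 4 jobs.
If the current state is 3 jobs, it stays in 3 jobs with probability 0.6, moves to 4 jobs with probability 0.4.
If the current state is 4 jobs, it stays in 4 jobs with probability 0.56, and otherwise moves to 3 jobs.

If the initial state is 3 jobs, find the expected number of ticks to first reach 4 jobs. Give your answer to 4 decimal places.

Let t(s) be the expected number of ticks to first reach 4 jobs from state s, with t(4 jobs) = 0. Conditioning on the first tick:
t(3 jobs) = 1 + 0.6·t(3 jobs)
Solving: t(3 jobs) = 2.5000.
Expected ticks from 3 jobs to 4 jobs: 2.5000.

2.5000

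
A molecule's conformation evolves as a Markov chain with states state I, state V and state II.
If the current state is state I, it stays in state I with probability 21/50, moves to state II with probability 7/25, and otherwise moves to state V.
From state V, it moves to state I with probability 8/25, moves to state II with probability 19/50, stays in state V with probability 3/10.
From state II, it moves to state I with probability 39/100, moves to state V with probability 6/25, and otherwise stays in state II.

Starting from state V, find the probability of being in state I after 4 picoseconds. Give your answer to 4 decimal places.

0.3819

Propagate the distribution vector 4 picoseconds from state V.
After 0 picoseconds: (0.0000, 1.0000, 0.0000)
After 1 picosecond: (0.3200, 0.3000, 0.3800)
After 2 picoseconds: (0.3786, 0.2772, 0.3442)
After 3 picoseconds: (0.3820, 0.2793, 0.3387)
After 4 picoseconds: (0.3819, 0.2797, 0.3384)
P(in state I after 4 picoseconds) = 0.3819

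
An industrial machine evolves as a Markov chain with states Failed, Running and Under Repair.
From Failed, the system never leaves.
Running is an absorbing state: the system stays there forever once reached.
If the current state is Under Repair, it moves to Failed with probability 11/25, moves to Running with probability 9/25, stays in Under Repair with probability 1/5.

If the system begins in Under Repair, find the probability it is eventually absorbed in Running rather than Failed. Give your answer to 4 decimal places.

0.4500

Let h(s) be the probability of absorption at Running starting from transient state s. Then h(Running) = 1 and h(Failed) = 0. By first-step analysis:
h(Under Repair) = 0.44·0 + 0.36·1 + 0.2·h(Under Repair)
Solving: h(Under Repair) = 0.4500.
Starting from Under Repair, the probability is 0.4500.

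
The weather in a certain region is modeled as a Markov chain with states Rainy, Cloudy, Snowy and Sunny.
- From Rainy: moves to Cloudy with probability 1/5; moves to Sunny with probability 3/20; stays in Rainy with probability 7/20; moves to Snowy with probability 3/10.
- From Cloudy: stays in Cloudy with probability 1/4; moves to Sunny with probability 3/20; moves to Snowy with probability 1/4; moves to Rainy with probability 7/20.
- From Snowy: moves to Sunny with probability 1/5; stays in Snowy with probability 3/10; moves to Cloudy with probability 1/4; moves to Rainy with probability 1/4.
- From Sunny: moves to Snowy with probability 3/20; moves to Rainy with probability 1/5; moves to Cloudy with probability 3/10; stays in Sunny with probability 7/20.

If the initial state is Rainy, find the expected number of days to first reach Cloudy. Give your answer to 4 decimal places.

4.2753

Let t(s) be the expected number of days to first reach Cloudy from state s, with t(Cloudy) = 0. Conditioning on the first day:
t(Rainy) = 1 + 0.35·t(Rainy) + 0.3·t(Snowy) + 0.15·t(Sunny)
t(Snowy) = 1 + 0.25·t(Rainy) + 0.3·t(Snowy) + 0.2·t(Sunny)
t(Sunny) = 1 + 0.2·t(Rainy) + 0.15·t(Snowy) + 0.35·t(Sunny)
Solving: t(Rainy) = 4.2753, t(Snowy) = 4.0371, t(Sunny) = 3.7856.
Expected days from Rainy to Cloudy: 4.2753.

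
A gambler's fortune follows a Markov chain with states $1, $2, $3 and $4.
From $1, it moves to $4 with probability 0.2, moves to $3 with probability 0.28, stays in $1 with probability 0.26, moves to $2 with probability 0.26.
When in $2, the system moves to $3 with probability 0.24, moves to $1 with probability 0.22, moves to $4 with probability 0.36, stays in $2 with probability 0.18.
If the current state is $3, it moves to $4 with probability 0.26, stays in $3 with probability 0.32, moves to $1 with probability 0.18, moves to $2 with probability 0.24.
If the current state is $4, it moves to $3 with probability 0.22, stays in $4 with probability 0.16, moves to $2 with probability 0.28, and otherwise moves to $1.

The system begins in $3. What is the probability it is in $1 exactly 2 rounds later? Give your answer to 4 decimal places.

Propagate the distribution vector 2 rounds from $3.
After 0 rounds: (0.0000, 0.0000, 1.0000, 0.0000)
After 1 round: (0.1800, 0.2400, 0.3200, 0.2600)
After 2 rounds: (0.2456, 0.2396, 0.2676, 0.2472)
P(in $1 after 2 rounds) = 0.2456

0.2456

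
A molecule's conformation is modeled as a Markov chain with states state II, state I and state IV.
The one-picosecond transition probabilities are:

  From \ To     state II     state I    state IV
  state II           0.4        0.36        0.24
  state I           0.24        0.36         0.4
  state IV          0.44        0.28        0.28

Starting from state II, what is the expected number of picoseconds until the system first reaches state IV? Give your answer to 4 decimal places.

Let t(s) be the expected number of picoseconds to first reach state IV from state s, with t(state IV) = 0. Conditioning on the first picosecond:
t(state II) = 1 + 0.4·t(state II) + 0.36·t(state I)
t(state I) = 1 + 0.24·t(state II) + 0.36·t(state I)
Solving: t(state II) = 3.3602, t(state I) = 2.8226.
Expected picoseconds from state II to state IV: 3.3602.

3.3602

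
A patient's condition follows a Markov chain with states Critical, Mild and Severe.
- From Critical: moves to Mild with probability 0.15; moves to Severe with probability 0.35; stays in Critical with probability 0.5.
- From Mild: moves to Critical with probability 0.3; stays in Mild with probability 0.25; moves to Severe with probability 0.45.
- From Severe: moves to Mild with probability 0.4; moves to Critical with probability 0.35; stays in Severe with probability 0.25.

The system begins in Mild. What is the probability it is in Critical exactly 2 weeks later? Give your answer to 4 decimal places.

0.3825

Sum over the intermediate state after 1 week:
P = P(Mild→Critical)·P(Critical→Critical) + P(Mild→Mild)·P(Mild→Critical) + P(Mild→Severe)·P(Severe→Critical)
  = 0.3×0.5 + 0.25×0.3 + 0.45×0.35
  = 0.1500 + 0.0750 + 0.1575 = 0.3825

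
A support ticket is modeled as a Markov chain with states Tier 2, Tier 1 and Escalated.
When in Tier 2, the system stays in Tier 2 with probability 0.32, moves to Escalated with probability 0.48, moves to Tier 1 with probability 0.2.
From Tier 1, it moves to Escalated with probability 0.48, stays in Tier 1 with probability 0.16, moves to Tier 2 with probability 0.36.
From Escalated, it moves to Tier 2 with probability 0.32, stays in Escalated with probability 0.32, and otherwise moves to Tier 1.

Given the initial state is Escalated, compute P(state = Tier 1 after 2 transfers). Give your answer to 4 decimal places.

Sum over the intermediate state after 1 transfer:
P = P(Escalated→Tier 2)·P(Tier 2→Tier 1) + P(Escalated→Tier 1)·P(Tier 1→Tier 1) + P(Escalated→Escalated)·P(Escalated→Tier 1)
  = 0.32×0.2 + 0.36×0.16 + 0.32×0.36
  = 0.0640 + 0.0576 + 0.1152 = 0.2368

0.2368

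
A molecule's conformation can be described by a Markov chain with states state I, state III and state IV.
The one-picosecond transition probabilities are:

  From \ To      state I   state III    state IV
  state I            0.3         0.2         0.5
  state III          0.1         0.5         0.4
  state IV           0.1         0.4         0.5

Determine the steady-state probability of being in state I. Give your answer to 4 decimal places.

Let the stationary distribution be π with π = πP and π_1 + π_2 + π_3 = 1.
π_1 = 0.3·π_1 + 0.1·π_2 + 0.1·π_3
π_2 = 0.2·π_1 + 0.5·π_2 + 0.4·π_3
Solving with the normalization constraint gives π = (0.1250, 0.4167, 0.4583).
So the stationary probability of state I is 0.1250.

0.1250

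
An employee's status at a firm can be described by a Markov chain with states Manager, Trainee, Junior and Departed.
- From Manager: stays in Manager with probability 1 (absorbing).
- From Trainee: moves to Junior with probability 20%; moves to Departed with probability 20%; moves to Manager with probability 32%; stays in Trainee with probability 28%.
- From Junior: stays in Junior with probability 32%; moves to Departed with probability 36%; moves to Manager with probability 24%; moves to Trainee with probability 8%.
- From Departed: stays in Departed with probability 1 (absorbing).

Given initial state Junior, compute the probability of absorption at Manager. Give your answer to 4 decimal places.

0.4189

Let h(s) be the probability of absorption at Manager starting from transient state s. Then h(Manager) = 1 and h(Departed) = 0. By first-step analysis:
h(Trainee) = 0.32·1 + 0.28·h(Trainee) + 0.2·h(Junior) + 0.2·0
h(Junior) = 0.24·1 + 0.08·h(Trainee) + 0.32·h(Junior) + 0.36·0
Solving: h(Trainee) = 0.5608, h(Junior) = 0.4189.
Starting from Junior, the probability is 0.4189.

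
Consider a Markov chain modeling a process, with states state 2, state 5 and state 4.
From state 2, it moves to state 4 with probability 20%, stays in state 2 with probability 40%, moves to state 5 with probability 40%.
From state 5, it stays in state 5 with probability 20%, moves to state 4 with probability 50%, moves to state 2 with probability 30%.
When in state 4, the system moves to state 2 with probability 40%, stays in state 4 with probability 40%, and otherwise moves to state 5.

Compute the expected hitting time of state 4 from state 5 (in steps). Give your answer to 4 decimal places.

2.5000

Let t(s) be the expected number of steps to first reach state 4 from state s, with t(state 4) = 0. Conditioning on the first step:
t(state 2) = 1 + 0.4·t(state 2) + 0.4·t(state 5)
t(state 5) = 1 + 0.3·t(state 2) + 0.2·t(state 5)
Solving: t(state 2) = 3.3333, t(state 5) = 2.5000.
Expected steps from state 5 to state 4: 2.5000.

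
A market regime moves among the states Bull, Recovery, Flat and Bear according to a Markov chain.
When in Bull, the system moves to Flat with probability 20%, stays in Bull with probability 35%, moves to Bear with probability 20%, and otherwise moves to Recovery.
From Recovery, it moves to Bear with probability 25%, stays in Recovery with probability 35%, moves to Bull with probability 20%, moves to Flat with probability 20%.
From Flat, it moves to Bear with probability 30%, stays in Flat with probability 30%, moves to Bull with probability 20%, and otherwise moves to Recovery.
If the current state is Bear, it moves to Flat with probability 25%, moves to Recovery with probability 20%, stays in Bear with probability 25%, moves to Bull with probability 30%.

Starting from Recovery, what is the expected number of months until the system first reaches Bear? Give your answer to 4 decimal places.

Let t(s) be the expected number of months to first reach Bear from state s, with t(Bear) = 0. Conditioning on the first month:
t(Bull) = 1 + 0.35·t(Bull) + 0.25·t(Recovery) + 0.2·t(Flat)
t(Recovery) = 1 + 0.2·t(Bull) + 0.35·t(Recovery) + 0.2·t(Flat)
t(Flat) = 1 + 0.2·t(Bull) + 0.2·t(Recovery) + 0.3·t(Flat)
Solving: t(Bull) = 4.2464, t(Recovery) = 4.0105, t(Flat) = 3.7877.
Expected months from Recovery to Bear: 4.0105.

4.0105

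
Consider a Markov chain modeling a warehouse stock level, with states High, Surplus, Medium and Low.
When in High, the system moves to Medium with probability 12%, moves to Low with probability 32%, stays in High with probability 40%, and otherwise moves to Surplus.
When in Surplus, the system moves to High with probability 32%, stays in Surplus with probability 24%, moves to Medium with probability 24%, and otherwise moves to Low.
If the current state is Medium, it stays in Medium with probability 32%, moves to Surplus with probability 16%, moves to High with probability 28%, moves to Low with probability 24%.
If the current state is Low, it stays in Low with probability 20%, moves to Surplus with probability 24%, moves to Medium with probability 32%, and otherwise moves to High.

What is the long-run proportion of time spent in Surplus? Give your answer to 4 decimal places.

0.1954

Let the stationary distribution be π with π = πP and π_1 + π_2 + π_3 + π_4 = 1.
π_1 = 0.4·π_1 + 0.32·π_2 + 0.28·π_3 + 0.24·π_4
π_2 = 0.16·π_1 + 0.24·π_2 + 0.16·π_3 + 0.24·π_4
π_3 = 0.12·π_1 + 0.24·π_2 + 0.32·π_3 + 0.32·π_4
Solving with the normalization constraint gives π = (0.3158, 0.1954, 0.2412, 0.2475).
So the stationary probability of Surplus is 0.1954.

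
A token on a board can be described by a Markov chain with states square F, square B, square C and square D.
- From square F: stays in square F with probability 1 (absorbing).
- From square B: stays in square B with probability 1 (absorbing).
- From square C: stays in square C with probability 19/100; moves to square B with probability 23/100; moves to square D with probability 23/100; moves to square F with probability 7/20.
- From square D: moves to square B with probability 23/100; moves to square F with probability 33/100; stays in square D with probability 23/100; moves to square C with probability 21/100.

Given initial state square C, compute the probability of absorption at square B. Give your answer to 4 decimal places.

Let h(s) be the probability of absorption at square B starting from transient state s. Then h(square B) = 1 and h(square F) = 0. By first-step analysis:
h(square C) = 0.35·0 + 0.23·1 + 0.19·h(square C) + 0.23·h(square D)
h(square D) = 0.33·0 + 0.23·1 + 0.21·h(square C) + 0.23·h(square D)
Solving: h(square C) = 0.3997, h(square D) = 0.4077.
Starting from square C, the probability is 0.3997.

0.3997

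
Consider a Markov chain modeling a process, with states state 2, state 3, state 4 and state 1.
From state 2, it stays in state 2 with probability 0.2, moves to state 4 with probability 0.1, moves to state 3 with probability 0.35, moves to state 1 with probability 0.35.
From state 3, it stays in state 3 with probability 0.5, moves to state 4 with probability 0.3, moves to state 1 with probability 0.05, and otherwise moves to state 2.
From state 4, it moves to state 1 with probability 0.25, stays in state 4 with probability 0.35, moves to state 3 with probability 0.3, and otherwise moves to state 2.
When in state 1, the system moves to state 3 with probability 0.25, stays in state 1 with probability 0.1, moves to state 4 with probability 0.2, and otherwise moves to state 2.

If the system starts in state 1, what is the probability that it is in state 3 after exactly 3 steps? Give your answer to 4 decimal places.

0.3716

Propagate the distribution vector 3 steps from state 1.
After 0 steps: (0.0000, 0.0000, 0.0000, 1.0000)
After 1 step: (0.4500, 0.2500, 0.2000, 0.1000)
After 2 steps: (0.1925, 0.3675, 0.2100, 0.2300)
After 3 steps: (0.2181, 0.3716, 0.2490, 0.1613)
P(in state 3 after 3 steps) = 0.3716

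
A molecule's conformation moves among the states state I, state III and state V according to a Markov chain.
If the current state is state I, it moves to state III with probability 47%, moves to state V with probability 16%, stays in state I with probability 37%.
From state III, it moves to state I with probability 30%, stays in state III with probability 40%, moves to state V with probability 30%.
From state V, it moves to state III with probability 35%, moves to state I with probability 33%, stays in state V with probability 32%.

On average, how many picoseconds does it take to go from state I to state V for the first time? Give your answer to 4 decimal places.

Let t(s) be the expected number of picoseconds to first reach state V from state s, with t(state V) = 0. Conditioning on the first picosecond:
t(state I) = 1 + 0.37·t(state I) + 0.47·t(state III)
t(state III) = 1 + 0.3·t(state I) + 0.4·t(state III)
Solving: t(state I) = 4.5148, t(state III) = 3.9241.
Expected picoseconds from state I to state V: 4.5148.

4.5148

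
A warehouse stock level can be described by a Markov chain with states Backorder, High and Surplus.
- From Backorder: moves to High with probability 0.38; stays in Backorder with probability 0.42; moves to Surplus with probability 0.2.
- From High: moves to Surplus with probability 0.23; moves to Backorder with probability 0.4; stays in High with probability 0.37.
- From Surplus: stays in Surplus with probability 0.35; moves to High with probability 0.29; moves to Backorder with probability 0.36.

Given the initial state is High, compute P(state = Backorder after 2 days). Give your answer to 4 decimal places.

Sum over the intermediate state after 1 day:
P = P(High→Backorder)·P(Backorder→Backorder) + P(High→High)·P(High→Backorder) + P(High→Surplus)·P(Surplus→Backorder)
  = 0.4×0.42 + 0.37×0.4 + 0.23×0.36
  = 0.1680 + 0.1480 + 0.0828 = 0.3988

0.3988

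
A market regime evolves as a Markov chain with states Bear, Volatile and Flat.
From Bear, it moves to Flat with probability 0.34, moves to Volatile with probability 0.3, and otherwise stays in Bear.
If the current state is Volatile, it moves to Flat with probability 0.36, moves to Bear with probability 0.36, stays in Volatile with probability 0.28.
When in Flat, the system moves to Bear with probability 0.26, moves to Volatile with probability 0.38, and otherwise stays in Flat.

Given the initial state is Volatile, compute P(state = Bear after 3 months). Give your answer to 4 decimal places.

Propagate the distribution vector 3 months from Volatile.
After 0 months: (0.0000, 1.0000, 0.0000)
After 1 month: (0.3600, 0.2800, 0.3600)
After 2 months: (0.3240, 0.3232, 0.3528)
After 3 months: (0.3247, 0.3218, 0.3535)
P(in Bear after 3 months) = 0.3247

0.3247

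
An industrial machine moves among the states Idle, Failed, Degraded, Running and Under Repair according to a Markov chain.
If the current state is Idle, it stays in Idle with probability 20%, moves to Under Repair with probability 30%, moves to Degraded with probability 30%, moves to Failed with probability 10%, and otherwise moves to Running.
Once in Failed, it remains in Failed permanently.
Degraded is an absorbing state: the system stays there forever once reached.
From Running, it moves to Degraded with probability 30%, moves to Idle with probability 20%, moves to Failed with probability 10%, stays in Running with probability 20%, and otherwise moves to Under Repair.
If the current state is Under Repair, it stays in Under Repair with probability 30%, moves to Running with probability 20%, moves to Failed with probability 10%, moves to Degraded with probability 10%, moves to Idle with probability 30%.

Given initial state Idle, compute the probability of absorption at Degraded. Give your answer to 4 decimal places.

Let h(s) be the probability of absorption at Degraded starting from transient state s. Then h(Degraded) = 1 and h(Failed) = 0. By first-step analysis:
h(Idle) = 0.2·h(Idle) + 0.1·0 + 0.3·1 + 0.1·h(Running) + 0.3·h(Under Repair)
h(Running) = 0.2·h(Idle) + 0.1·0 + 0.3·1 + 0.2·h(Running) + 0.2·h(Under Repair)
h(Under Repair) = 0.3·h(Idle) + 0.1·0 + 0.1·1 + 0.2·h(Running) + 0.3·h(Under Repair)
Solving: h(Idle) = 0.7083, h(Running) = 0.7147, h(Under Repair) = 0.6506.
Starting from Idle, the probability is 0.7083.

0.7083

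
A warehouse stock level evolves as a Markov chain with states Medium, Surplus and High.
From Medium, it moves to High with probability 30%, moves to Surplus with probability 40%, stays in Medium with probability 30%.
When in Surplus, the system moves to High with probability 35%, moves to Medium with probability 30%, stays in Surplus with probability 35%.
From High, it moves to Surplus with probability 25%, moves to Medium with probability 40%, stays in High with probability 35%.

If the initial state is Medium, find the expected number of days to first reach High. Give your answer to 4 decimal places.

Let t(s) be the expected number of days to first reach High from state s, with t(High) = 0. Conditioning on the first day:
t(Medium) = 1 + 0.3·t(Medium) + 0.4·t(Surplus)
t(Surplus) = 1 + 0.3·t(Medium) + 0.35·t(Surplus)
Solving: t(Medium) = 3.1343, t(Surplus) = 2.9851.
Expected days from Medium to High: 3.1343.

3.1343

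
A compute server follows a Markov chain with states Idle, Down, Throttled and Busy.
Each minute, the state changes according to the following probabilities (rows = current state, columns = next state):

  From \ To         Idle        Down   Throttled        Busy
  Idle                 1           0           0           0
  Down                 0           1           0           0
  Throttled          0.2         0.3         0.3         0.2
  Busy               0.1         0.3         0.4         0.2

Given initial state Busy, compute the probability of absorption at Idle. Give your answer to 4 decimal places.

Let h(s) be the probability of absorption at Idle starting from transient state s. Then h(Idle) = 1 and h(Down) = 0. By first-step analysis:
h(Throttled) = 0.2·1 + 0.3·0 + 0.3·h(Throttled) + 0.2·h(Busy)
h(Busy) = 0.1·1 + 0.3·0 + 0.4·h(Throttled) + 0.2·h(Busy)
Solving: h(Throttled) = 0.3750, h(Busy) = 0.3125.
Starting from Busy, the probability is 0.3125.

0.3125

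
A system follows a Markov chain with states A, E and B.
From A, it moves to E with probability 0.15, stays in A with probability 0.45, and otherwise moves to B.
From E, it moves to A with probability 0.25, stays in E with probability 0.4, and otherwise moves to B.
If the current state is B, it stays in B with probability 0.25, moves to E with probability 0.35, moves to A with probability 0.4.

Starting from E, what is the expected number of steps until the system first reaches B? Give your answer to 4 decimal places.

Let t(s) be the expected number of steps to first reach B from state s, with t(B) = 0. Conditioning on the first step:
t(A) = 1 + 0.45·t(A) + 0.15·t(E)
t(E) = 1 + 0.25·t(A) + 0.4·t(E)
Solving: t(A) = 2.5641, t(E) = 2.7350.
Expected steps from E to B: 2.7350.

2.7350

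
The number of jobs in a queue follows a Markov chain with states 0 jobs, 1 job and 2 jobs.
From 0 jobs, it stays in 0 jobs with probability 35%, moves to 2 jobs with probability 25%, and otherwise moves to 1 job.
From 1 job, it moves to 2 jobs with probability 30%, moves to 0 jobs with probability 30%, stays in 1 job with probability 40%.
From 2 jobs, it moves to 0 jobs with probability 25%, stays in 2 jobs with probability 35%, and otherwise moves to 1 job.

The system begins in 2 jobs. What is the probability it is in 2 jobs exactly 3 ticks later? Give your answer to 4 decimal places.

Propagate the distribution vector 3 ticks from 2 jobs.
After 0 ticks: (0.0000, 0.0000, 1.0000)
After 1 tick: (0.2500, 0.4000, 0.3500)
After 2 ticks: (0.2950, 0.4000, 0.3050)
After 3 ticks: (0.2995, 0.4000, 0.3005)
P(in 2 jobs after 3 ticks) = 0.3005

0.3005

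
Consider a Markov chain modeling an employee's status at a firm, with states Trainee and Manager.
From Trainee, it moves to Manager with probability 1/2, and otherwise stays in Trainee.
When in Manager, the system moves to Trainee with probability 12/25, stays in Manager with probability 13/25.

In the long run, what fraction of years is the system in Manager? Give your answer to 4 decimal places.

Let the stationary distribution be π with π = πP and π_1 + π_2 = 1.
π_1 = 0.5·π_1 + 0.48·π_2
Solving with the normalization constraint gives π = (0.4898, 0.5102).
So the stationary probability of Manager is 0.5102.

0.5102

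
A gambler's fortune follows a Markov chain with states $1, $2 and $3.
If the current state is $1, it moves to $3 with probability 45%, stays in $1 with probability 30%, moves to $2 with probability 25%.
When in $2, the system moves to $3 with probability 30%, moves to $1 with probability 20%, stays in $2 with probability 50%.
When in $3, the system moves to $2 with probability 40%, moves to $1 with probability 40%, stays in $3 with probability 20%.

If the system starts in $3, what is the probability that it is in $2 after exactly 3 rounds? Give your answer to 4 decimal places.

Propagate the distribution vector 3 rounds from $3.
After 0 rounds: (0.0000, 0.0000, 1.0000)
After 1 round: (0.4000, 0.4000, 0.2000)
After 2 rounds: (0.2800, 0.3800, 0.3400)
After 3 rounds: (0.2960, 0.3960, 0.3080)
P(in $2 after 3 rounds) = 0.3960

0.3960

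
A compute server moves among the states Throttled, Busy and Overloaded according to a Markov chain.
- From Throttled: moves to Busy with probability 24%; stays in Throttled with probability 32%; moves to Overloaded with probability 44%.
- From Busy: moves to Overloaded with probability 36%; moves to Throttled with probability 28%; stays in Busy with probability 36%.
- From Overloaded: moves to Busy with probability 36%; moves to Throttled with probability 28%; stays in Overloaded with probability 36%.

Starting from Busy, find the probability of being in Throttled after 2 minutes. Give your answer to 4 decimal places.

Sum over the intermediate state after 1 minute:
P = P(Busy→Throttled)·P(Throttled→Throttled) + P(Busy→Busy)·P(Busy→Throttled) + P(Busy→Overloaded)·P(Overloaded→Throttled)
  = 0.28×0.32 + 0.36×0.28 + 0.36×0.28
  = 0.0896 + 0.1008 + 0.1008 = 0.2912

0.2912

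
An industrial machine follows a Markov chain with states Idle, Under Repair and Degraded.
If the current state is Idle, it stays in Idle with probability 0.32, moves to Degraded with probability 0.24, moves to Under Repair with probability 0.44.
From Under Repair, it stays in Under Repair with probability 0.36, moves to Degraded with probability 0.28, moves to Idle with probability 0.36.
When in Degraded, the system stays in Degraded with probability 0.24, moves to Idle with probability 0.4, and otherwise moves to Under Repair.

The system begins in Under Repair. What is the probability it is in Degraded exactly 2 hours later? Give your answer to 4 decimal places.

0.2544

Sum over the intermediate state after 1 hour:
P = P(Under Repair→Idle)·P(Idle→Degraded) + P(Under Repair→Under Repair)·P(Under Repair→Degraded) + P(Under Repair→Degraded)·P(Degraded→Degraded)
  = 0.36×0.24 + 0.36×0.28 + 0.28×0.24
  = 0.0864 + 0.1008 + 0.0672 = 0.2544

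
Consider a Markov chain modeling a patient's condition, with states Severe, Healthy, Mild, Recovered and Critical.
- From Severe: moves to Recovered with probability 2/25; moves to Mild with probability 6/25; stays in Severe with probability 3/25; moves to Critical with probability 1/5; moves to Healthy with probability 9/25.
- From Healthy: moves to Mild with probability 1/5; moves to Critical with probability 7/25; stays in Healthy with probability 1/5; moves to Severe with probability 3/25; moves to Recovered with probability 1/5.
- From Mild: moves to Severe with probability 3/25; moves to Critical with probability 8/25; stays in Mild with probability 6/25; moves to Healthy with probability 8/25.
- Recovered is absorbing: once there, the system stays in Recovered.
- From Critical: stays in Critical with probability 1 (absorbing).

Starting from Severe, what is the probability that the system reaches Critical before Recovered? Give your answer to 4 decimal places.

Let h(s) be the probability of absorption at Critical starting from transient state s. Then h(Critical) = 1 and h(Recovered) = 0. By first-step analysis:
h(Severe) = 0.12·h(Severe) + 0.36·h(Healthy) + 0.24·h(Mild) + 0.08·0 + 0.2·1
h(Healthy) = 0.12·h(Severe) + 0.2·h(Healthy) + 0.2·h(Mild) + 0.2·0 + 0.28·1
h(Mild) = 0.12·h(Severe) + 0.32·h(Healthy) + 0.24·h(Mild) + 0.32·1
Solving: h(Severe) = 0.7195, h(Healthy) = 0.6612, h(Mild) = 0.8131.
Starting from Severe, the probability is 0.7195.

0.7195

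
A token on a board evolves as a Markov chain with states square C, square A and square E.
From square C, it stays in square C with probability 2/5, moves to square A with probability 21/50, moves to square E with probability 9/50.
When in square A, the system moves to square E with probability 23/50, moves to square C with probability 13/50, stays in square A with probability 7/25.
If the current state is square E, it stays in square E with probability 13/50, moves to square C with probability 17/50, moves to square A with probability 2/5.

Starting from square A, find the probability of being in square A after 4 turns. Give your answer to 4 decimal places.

Propagate the distribution vector 4 turns from square A.
After 0 turns: (0.0000, 1.0000, 0.0000)
After 1 turn: (0.2600, 0.2800, 0.4600)
After 2 turns: (0.3332, 0.3716, 0.2952)
After 3 turns: (0.3303, 0.3621, 0.3077)
After 4 turns: (0.3309, 0.3632, 0.3060)
P(in square A after 4 turns) = 0.3632

0.3632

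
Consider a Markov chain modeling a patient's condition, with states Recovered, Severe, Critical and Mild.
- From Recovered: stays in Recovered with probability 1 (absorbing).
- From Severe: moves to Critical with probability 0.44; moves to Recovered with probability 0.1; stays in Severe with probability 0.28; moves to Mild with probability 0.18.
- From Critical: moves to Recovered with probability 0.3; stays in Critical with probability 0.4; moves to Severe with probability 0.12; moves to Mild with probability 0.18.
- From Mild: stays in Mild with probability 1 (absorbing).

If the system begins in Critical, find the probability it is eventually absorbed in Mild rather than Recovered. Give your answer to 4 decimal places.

Let h(s) be the probability of absorption at Mild starting from transient state s. Then h(Mild) = 1 and h(Recovered) = 0. By first-step analysis:
h(Severe) = 0.1·0 + 0.28·h(Severe) + 0.44·h(Critical) + 0.18·1
h(Critical) = 0.3·0 + 0.12·h(Severe) + 0.4·h(Critical) + 0.18·1
Solving: h(Severe) = 0.4937, h(Critical) = 0.3987.
Starting from Critical, the probability is 0.3987.

0.3987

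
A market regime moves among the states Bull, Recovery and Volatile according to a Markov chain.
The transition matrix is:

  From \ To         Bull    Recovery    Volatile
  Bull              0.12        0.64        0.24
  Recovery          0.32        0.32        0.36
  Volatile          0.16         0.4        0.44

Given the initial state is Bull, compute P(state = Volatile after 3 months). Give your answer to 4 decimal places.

Propagate the distribution vector 3 months from Bull.
After 0 months: (1.0000, 0.0000, 0.0000)
After 1 month: (0.1200, 0.6400, 0.2400)
After 2 months: (0.2576, 0.3776, 0.3648)
After 3 months: (0.2101, 0.4316, 0.3583)
P(in Volatile after 3 months) = 0.3583

0.3583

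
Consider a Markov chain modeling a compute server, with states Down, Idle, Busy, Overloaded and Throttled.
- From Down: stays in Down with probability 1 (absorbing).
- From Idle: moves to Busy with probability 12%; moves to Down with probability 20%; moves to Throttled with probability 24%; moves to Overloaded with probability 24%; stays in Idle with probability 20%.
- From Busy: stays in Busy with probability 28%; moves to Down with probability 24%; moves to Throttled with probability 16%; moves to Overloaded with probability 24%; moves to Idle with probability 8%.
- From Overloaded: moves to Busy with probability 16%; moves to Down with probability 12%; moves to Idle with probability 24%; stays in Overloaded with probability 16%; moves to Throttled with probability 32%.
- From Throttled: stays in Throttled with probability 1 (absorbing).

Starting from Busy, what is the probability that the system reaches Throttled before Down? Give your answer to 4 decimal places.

0.4976

Let h(s) be the probability of absorption at Throttled starting from transient state s. Then h(Throttled) = 1 and h(Down) = 0. By first-step analysis:
h(Idle) = 0.2·0 + 0.2·h(Idle) + 0.12·h(Busy) + 0.24·h(Overloaded) + 0.24·1
h(Busy) = 0.24·0 + 0.08·h(Idle) + 0.28·h(Busy) + 0.24·h(Overloaded) + 0.16·1
h(Overloaded) = 0.12·0 + 0.24·h(Idle) + 0.16·h(Busy) + 0.16·h(Overloaded) + 0.32·1
Solving: h(Idle) = 0.5659, h(Busy) = 0.4976, h(Overloaded) = 0.6374.
Starting from Busy, the probability is 0.4976.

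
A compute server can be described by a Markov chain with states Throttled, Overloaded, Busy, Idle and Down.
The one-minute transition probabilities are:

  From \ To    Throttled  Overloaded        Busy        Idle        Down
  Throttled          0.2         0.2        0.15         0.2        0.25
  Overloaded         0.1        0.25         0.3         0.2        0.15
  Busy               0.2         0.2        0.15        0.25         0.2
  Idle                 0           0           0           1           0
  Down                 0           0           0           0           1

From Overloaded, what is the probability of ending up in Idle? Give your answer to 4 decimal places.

Let h(s) be the probability of absorption at Idle starting from transient state s. Then h(Idle) = 1 and h(Down) = 0. By first-step analysis:
h(Throttled) = 0.2·h(Throttled) + 0.2·h(Overloaded) + 0.15·h(Busy) + 0.2·1 + 0.25·0
h(Overloaded) = 0.1·h(Throttled) + 0.25·h(Overloaded) + 0.3·h(Busy) + 0.2·1 + 0.15·0
h(Busy) = 0.2·h(Throttled) + 0.2·h(Overloaded) + 0.15·h(Busy) + 0.25·1 + 0.2·0
Solving: h(Throttled) = 0.4874, h(Overloaded) = 0.5466, h(Busy) = 0.5374.
Starting from Overloaded, the probability is 0.5466.

0.5466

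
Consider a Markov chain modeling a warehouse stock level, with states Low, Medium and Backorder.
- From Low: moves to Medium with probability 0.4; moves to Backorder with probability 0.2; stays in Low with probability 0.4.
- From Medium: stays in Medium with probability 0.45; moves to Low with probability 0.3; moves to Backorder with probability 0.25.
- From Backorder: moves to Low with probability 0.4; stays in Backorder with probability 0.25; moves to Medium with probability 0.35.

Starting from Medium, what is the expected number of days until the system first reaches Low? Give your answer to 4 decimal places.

Let t(s) be the expected number of days to first reach Low from state s, with t(Low) = 0. Conditioning on the first day:
t(Medium) = 1 + 0.45·t(Medium) + 0.25·t(Backorder)
t(Backorder) = 1 + 0.35·t(Medium) + 0.25·t(Backorder)
Solving: t(Medium) = 3.0769, t(Backorder) = 2.7692.
Expected days from Medium to Low: 3.0769.

3.0769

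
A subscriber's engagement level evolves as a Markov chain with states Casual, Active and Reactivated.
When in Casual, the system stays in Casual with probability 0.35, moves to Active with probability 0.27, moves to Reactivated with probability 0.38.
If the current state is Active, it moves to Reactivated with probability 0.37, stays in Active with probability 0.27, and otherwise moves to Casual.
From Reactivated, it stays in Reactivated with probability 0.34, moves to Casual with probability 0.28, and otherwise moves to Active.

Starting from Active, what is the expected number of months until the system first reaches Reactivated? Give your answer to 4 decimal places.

2.6769

Let t(s) be the expected number of months to first reach Reactivated from state s, with t(Reactivated) = 0. Conditioning on the first month:
t(Casual) = 1 + 0.35·t(Casual) + 0.27·t(Active)
t(Active) = 1 + 0.36·t(Casual) + 0.27·t(Active)
Solving: t(Casual) = 2.6504, t(Active) = 2.6769.
Expected months from Active to Reactivated: 2.6769.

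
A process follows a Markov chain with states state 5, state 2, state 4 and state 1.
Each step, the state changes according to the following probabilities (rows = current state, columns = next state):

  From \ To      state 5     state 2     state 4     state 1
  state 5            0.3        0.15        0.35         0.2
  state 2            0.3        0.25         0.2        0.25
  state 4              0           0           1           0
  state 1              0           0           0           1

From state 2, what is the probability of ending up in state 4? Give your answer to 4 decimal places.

0.5104

Let h(s) be the probability of absorption at state 4 starting from transient state s. Then h(state 4) = 1 and h(state 1) = 0. By first-step analysis:
h(state 5) = 0.3·h(state 5) + 0.15·h(state 2) + 0.35·1 + 0.2·0
h(state 2) = 0.3·h(state 5) + 0.25·h(state 2) + 0.2·1 + 0.25·0
Solving: h(state 5) = 0.6094, h(state 2) = 0.5104.
Starting from state 2, the probability is 0.5104.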